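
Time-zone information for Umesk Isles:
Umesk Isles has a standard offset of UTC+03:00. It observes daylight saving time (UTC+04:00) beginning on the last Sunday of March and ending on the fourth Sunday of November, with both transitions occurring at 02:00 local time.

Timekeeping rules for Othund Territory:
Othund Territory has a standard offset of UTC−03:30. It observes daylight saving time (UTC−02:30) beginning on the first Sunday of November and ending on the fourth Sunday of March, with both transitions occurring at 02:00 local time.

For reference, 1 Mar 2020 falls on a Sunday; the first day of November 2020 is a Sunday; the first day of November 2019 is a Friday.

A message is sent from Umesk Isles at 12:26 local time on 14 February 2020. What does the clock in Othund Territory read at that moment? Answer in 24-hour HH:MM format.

1 March 2020 is a Sunday, so Sundays fall on 1, 8, 15, 22, 29; the last is March 29.
1 November 2020 is a Sunday, so the first Sunday is November 1 and the fourth is November 22.
14 February 2020 is outside the daylight-saving period (29 March – 22 November), so Umesk Isles is on standard time, UTC+03:00.
12:26 Umesk Isles − 3h = 09:26 UTC.
1 November 2019 is a Friday, so the first Sunday is November 3.
1 March 2020 is a Sunday, so the first Sunday is March 1 and the fourth is March 22.
At the standard offset (UTC−03:30), 09:26 UTC − 3h30m = 05:56 Othund Territory standard time.
The standard-time date in Othund Territory, 14 February 2020, falls between 3 November 2019 and 22 March 2020, so daylight saving is in effect and Othund Territory is at UTC−02:30.
09:26 UTC − 2h30m = 06:56 Othund Territory.

06:56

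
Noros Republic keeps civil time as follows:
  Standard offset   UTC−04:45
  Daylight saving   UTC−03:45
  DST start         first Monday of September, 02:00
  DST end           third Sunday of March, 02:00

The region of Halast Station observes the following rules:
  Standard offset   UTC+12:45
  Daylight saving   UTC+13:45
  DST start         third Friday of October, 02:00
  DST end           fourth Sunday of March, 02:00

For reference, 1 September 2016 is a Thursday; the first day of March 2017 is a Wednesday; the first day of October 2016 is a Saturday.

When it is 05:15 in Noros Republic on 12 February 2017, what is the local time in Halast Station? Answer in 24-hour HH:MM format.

22:45

1 September 2016 is a Thursday, so the first Monday is September 5.
1 March 2017 is a Wednesday, so the first Sunday is March 5 and the third is March 19.
Daylight saving runs 5 September 2016 – 19 March 2017; 12 February 2017 is inside that window, so Noros Republic is at UTC−03:45.
05:15 Noros Republic + 3h45m = 09:00 UTC.
1 October 2016 is a Saturday, so the first Friday is October 7 and the third is October 21.
1 March 2017 is a Wednesday, so the first Sunday is March 5 and the fourth is March 26.
At the standard offset (UTC+12:45), 09:00 UTC + 12h45m = 21:45 Halast Station standard time.
The standard-time date in Halast Station, 12 February 2017, lies within the daylight-saving period (21 October 2016 – 26 March 2017), so Halast Station is on daylight time, UTC+13:45.
09:00 UTC + 13h45m = 22:45 Halast Station.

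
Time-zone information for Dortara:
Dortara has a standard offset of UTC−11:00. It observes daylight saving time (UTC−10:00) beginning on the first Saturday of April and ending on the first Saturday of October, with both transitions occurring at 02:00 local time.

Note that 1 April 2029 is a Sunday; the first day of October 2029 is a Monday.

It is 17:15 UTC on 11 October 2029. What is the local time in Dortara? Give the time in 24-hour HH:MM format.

06:15

1 April 2029 is a Sunday, so the first Saturday is April 7.
1 October 2029 is a Monday, so the first Saturday is October 6.
At the standard offset (UTC−11:00), 17:15 UTC − 11h = 06:15 Dortara standard time.
The standard-time date in Dortara, 11 October 2029, is outside the daylight-saving period (7 April – 6 October), so Dortara is on standard time, UTC−11:00.
17:15 UTC − 11h = 06:15 local.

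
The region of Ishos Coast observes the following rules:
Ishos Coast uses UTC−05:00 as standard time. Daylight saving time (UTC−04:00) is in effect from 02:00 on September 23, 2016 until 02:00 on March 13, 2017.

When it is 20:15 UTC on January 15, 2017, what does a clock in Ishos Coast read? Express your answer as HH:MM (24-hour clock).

16:15

At the standard offset (UTC−05:00), 20:15 UTC − 5h = 15:15 Ishos Coast standard time.
The standard-time date in Ishos Coast, January 15, 2017, falls between 23 September 2016 and 13 March 2017, so daylight saving is in effect and Ishos Coast is at UTC−04:00.
20:15 UTC − 4h = 16:15 local.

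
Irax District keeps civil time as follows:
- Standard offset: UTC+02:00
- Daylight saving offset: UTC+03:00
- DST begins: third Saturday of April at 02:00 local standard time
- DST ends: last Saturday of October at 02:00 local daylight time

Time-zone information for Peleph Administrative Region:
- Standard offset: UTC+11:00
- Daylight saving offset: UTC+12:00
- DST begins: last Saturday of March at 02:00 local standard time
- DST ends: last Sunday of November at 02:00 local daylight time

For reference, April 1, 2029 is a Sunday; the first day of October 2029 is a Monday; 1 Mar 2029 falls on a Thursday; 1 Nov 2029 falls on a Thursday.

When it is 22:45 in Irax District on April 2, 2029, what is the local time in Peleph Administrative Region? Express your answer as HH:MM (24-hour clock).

08:45

1 April 2029 is a Sunday, so the first Saturday is April 7 and the third is April 21.
1 October 2029 is a Monday, so Saturdays fall on 6, 13, 20, 27; the last is October 27.
April 2, 2029 does not fall between 21 April and 27 October, so daylight saving is not in effect and Irax District is at UTC+02:00.
22:45 Irax District − 2h = 20:45 UTC.
1 March 2029 is a Thursday, so Saturdays fall on 3, 10, 17, 24, 31; the last is March 31.
1 November 2029 is a Thursday, so Sundays fall on 4, 11, 18, 25; the last is November 25.
At the standard offset (UTC+11:00), 20:45 UTC + 11h = 07:45 Peleph Administrative Region standard time (rolling into the next day, 3 April 2029).
Daylight saving runs 31 March – 25 November; the standard-time date in Peleph Administrative Region, April 3, 2029, is inside that window, so Peleph Administrative Region is at UTC+12:00.
20:45 UTC + 12h = 08:45 Peleph Administrative Region (rolling into the next day, 3 April 2029).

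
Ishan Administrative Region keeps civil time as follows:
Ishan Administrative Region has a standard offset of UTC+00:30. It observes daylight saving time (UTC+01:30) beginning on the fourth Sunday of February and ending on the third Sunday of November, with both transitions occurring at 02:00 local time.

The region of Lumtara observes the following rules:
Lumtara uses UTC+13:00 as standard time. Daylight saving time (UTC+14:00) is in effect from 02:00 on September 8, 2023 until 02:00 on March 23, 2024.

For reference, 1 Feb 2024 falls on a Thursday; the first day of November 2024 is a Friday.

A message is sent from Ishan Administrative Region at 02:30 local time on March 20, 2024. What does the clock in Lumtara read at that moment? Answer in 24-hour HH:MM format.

15:00

1 February 2024 is a Thursday, so the first Sunday is February 4 and the fourth is February 25.
1 November 2024 is a Friday, so the first Sunday is November 3 and the third is November 17.
Daylight saving runs 25 February – 17 November; March 20, 2024 is inside that window, so Ishan Administrative Region is at UTC+01:30.
02:30 Ishan Administrative Region − 1h30m = 01:00 UTC.
At the standard offset (UTC+13:00), 01:00 UTC + 13h = 14:00 Lumtara standard time.
The standard-time date in Lumtara, March 20, 2024, falls between 8 September 2023 and 23 March 2024, so daylight saving is in effect and Lumtara is at UTC+14:00.
01:00 UTC + 14h = 15:00 Lumtara.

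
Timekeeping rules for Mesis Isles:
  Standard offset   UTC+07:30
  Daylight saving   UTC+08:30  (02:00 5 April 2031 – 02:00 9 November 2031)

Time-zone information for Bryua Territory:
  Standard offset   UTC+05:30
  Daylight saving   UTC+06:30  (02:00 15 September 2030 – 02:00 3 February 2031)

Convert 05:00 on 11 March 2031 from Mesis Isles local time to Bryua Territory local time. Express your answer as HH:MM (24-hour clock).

Daylight saving runs 5 April – 9 November; 11 March 2031 is outside that window, so Mesis Isles is on standard time at UTC+07:30.
05:00 Mesis Isles − 7h30m = 21:30 UTC (rolling into the previous day, 10 March 2031).
At the standard offset (UTC+05:30), 21:30 UTC + 5h30m = 03:00 Bryua Territory standard time (rolling into the next day, 11 March 2031).
The standard-time date in Bryua Territory, 11 March 2031, is outside the daylight-saving period (15 September 2030 – 3 February 2031), so Bryua Territory is on standard time, UTC+05:30.
21:30 UTC + 5h30m = 03:00 Bryua Territory (rolling into the next day, 11 March 2031).

03:00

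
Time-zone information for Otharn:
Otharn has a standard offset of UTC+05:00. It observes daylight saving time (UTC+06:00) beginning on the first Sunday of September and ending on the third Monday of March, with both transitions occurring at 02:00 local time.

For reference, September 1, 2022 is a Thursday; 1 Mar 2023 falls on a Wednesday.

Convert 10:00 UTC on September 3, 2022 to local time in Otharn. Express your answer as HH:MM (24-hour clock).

15:00

1 September 2022 is a Thursday, so the first Sunday is September 4.
1 March 2023 is a Wednesday, so the first Monday is March 6 and the third is March 20.
At the standard offset (UTC+05:00), 10:00 UTC + 5h = 15:00 Otharn standard time.
Daylight saving runs 4 September 2022 – 20 March 2023; the standard-time date in Otharn, September 3, 2022, is outside that window, so Otharn is on standard time at UTC+05:00.
10:00 UTC + 5h = 15:00 local.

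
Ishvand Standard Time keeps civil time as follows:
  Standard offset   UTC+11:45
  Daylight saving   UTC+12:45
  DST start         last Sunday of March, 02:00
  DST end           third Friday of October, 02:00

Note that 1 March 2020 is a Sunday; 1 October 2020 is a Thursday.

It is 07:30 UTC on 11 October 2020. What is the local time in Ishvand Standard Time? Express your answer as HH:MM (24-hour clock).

20:15

1 March 2020 is a Sunday, so Sundays fall on 1, 8, 15, 22, 29; the last is March 29.
1 October 2020 is a Thursday, so the first Friday is October 2 and the third is October 16.
At the standard offset (UTC+11:45), 07:30 UTC + 11h45m = 19:15 Ishvand Standard Time standard time.
Daylight saving runs 29 March – 16 October; the standard-time date in Ishvand Standard Time, 11 October 2020, is inside that window, so Ishvand Standard Time is at UTC+12:45.
07:30 UTC + 12h45m = 20:15 local.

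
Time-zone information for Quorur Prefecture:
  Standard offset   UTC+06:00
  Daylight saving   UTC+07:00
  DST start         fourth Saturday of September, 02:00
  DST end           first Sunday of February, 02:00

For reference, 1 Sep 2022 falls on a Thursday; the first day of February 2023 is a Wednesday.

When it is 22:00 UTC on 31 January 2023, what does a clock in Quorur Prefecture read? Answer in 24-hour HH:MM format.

05:00

1 September 2022 is a Thursday, so the first Saturday is September 3 and the fourth is September 24.
1 February 2023 is a Wednesday, so the first Sunday is February 5.
At the standard offset (UTC+06:00), 22:00 UTC + 6h = 04:00 Quorur Prefecture standard time (rolling into the next day, 1 February 2023).
The standard-time date in Quorur Prefecture, 1 February 2023, lies within the daylight-saving period (24 September 2022 – 5 February 2023), so Quorur Prefecture is on daylight time, UTC+07:00.
22:00 UTC + 7h = 05:00 local (rolling into the next day, 1 February 2023).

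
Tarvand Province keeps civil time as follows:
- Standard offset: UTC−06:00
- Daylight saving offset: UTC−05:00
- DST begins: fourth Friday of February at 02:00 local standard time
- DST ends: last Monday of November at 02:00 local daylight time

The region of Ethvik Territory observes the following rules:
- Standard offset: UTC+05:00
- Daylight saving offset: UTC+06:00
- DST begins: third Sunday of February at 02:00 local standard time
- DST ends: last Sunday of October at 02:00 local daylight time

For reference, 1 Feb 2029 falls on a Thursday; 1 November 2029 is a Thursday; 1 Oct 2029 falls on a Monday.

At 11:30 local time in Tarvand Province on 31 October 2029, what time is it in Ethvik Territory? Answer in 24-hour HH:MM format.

21:30

1 February 2029 is a Thursday, so the first Friday is February 2 and the fourth is February 23.
1 November 2029 is a Thursday, so Mondays fall on 5, 12, 19, 26; the last is November 26.
Daylight saving runs 23 February – 26 November; 31 October 2029 is inside that window, so Tarvand Province is at UTC−05:00.
11:30 Tarvand Province + 5h = 16:30 UTC.
1 February 2029 is a Thursday, so the first Sunday is February 4 and the third is February 18.
1 October 2029 is a Monday, so Sundays fall on 7, 14, 21, 28; the last is October 28.
At the standard offset (UTC+05:00), 16:30 UTC + 5h = 21:30 Ethvik Territory standard time.
The standard-time date in Ethvik Territory, 31 October 2029, is outside the daylight-saving period (18 February – 28 October), so Ethvik Territory is on standard time, UTC+05:00.
16:30 UTC + 5h = 21:30 Ethvik Territory.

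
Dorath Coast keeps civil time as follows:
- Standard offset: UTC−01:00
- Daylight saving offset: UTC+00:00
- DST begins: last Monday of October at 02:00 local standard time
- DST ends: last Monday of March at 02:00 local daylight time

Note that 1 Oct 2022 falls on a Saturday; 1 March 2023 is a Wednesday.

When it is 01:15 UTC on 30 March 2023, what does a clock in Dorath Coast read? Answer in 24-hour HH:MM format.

00:15

1 October 2022 is a Saturday, so Mondays fall on 3, 10, 17, 24, 31; the last is October 31.
1 March 2023 is a Wednesday, so Mondays fall on 6, 13, 20, 27; the last is March 27.
At the standard offset (UTC−01:00), 01:15 UTC − 1h = 00:15 Dorath Coast standard time.
The standard-time date in Dorath Coast, 30 March 2023, does not fall between 31 October 2022 and 27 March 2023, so daylight saving is not in effect and Dorath Coast is at UTC−01:00.
01:15 UTC − 1h = 00:15 local.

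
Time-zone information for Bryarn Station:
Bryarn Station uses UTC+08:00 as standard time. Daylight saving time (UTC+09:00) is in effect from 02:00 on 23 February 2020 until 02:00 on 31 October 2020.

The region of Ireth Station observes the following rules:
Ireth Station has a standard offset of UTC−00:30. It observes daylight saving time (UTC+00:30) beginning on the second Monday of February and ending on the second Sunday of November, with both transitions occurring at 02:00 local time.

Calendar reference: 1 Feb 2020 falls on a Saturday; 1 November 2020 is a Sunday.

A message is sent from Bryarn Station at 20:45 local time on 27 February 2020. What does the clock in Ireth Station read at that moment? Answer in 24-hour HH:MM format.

Daylight saving runs 23 February – 31 October; 27 February 2020 is inside that window, so Bryarn Station is at UTC+09:00.
20:45 Bryarn Station − 9h = 11:45 UTC.
1 February 2020 is a Saturday, so the first Monday is February 3 and the second is February 10.
1 November 2020 is a Sunday, so the first Sunday is November 1 and the second is November 8.
At the standard offset (UTC−00:30), 11:45 UTC − 0h30m = 11:15 Ireth Station standard time.
The standard-time date in Ireth Station, 27 February 2020, falls between 10 February and 8 November, so daylight saving is in effect and Ireth Station is at UTC+00:30.
11:45 UTC + 0h30m = 12:15 Ireth Station.

12:15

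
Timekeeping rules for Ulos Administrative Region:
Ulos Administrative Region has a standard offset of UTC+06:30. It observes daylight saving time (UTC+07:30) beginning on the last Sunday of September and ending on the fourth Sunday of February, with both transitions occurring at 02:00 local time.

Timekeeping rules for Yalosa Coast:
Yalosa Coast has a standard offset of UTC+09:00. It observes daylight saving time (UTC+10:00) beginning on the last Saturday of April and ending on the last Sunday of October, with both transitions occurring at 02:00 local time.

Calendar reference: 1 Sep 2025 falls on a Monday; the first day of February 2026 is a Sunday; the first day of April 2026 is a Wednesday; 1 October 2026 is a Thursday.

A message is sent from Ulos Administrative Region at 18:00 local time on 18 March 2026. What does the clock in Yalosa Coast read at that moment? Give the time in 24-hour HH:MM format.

20:30

1 September 2025 is a Monday, so Sundays fall on 7, 14, 21, 28; the last is September 28.
1 February 2026 is a Sunday, so the first Sunday is February 1 and the fourth is February 22.
18 March 2026 is outside the daylight-saving period (28 September 2025 – 22 February 2026), so Ulos Administrative Region is on standard time, UTC+06:30.
18:00 Ulos Administrative Region − 6h30m = 11:30 UTC.
1 April 2026 is a Wednesday, so Saturdays fall on 4, 11, 18, 25; the last is April 25.
1 October 2026 is a Thursday, so Sundays fall on 4, 11, 18, 25; the last is October 25.
At the standard offset (UTC+09:00), 11:30 UTC + 9h = 20:30 Yalosa Coast standard time.
The standard-time date in Yalosa Coast, 18 March 2026, is outside the daylight-saving period (25 April – 25 October), so Yalosa Coast is on standard time, UTC+09:00.
11:30 UTC + 9h = 20:30 Yalosa Coast.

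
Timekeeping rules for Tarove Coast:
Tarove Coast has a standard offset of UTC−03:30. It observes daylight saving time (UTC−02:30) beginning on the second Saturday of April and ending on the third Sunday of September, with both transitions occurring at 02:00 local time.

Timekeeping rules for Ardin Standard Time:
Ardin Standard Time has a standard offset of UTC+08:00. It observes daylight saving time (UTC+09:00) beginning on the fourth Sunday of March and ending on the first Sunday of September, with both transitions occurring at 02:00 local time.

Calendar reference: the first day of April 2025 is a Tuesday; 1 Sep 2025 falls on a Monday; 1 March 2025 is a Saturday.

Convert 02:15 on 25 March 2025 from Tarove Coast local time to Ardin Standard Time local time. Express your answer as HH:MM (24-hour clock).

14:45

1 April 2025 is a Tuesday, so the first Saturday is April 5 and the second is April 12.
1 September 2025 is a Monday, so the first Sunday is September 7 and the third is September 21.
25 March 2025 does not fall between 12 April and 21 September, so daylight saving is not in effect and Tarove Coast is at UTC−03:30.
02:15 Tarove Coast + 3h30m = 05:45 UTC.
1 March 2025 is a Saturday, so the first Sunday is March 2 and the fourth is March 23.
1 September 2025 is a Monday, so the first Sunday is September 7.
At the standard offset (UTC+08:00), 05:45 UTC + 8h = 13:45 Ardin Standard Time standard time.
The standard-time date in Ardin Standard Time, 25 March 2025, lies within the daylight-saving period (23 March – 7 September), so Ardin Standard Time is on daylight time, UTC+09:00.
05:45 UTC + 9h = 14:45 Ardin Standard Time.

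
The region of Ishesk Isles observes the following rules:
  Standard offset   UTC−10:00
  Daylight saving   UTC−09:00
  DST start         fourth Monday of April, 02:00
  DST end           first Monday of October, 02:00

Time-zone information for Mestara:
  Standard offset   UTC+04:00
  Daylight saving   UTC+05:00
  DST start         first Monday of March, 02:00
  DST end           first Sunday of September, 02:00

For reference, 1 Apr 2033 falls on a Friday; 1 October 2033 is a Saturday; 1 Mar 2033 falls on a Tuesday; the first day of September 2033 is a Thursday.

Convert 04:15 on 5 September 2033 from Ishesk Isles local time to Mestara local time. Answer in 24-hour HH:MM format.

1 April 2033 is a Friday, so the first Monday is April 4 and the fourth is April 25.
1 October 2033 is a Saturday, so the first Monday is October 3.
5 September 2033 falls between 25 April and 3 October, so daylight saving is in effect and Ishesk Isles is at UTC−09:00.
04:15 Ishesk Isles + 9h = 13:15 UTC.
1 March 2033 is a Tuesday, so the first Monday is March 7.
1 September 2033 is a Thursday, so the first Sunday is September 4.
At the standard offset (UTC+04:00), 13:15 UTC + 4h = 17:15 Mestara standard time.
Daylight saving runs 7 March – 4 September; the standard-time date in Mestara, 5 September 2033, is outside that window, so Mestara is on standard time at UTC+04:00.
13:15 UTC + 4h = 17:15 Mestara.

17:15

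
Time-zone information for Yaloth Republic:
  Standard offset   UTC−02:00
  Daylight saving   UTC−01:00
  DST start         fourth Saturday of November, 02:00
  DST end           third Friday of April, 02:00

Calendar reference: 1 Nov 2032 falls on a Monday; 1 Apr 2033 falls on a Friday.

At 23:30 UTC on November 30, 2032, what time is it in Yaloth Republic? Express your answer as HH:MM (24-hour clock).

1 November 2032 is a Monday, so the first Saturday is November 6 and the fourth is November 27.
1 April 2033 is a Friday, so the first Friday is April 1 and the third is April 15.
At the standard offset (UTC−02:00), 23:30 UTC − 2h = 21:30 Yaloth Republic standard time.
Daylight saving runs 27 November 2032 – 15 April 2033; the standard-time date in Yaloth Republic, November 30, 2032, is inside that window, so Yaloth Republic is at UTC−01:00.
23:30 UTC − 1h = 22:30 local.

22:30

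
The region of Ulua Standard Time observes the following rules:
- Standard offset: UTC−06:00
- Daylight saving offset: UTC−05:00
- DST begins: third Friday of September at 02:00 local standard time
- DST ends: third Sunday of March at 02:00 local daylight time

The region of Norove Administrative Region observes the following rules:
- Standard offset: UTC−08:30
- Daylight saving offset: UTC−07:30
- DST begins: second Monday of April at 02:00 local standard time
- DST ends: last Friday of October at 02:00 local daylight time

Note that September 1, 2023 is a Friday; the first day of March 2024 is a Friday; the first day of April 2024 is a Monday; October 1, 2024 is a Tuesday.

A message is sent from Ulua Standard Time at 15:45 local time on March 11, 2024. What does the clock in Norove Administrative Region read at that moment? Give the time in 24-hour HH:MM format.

1 September 2023 is a Friday, so the first Friday is September 1 and the third is September 15.
1 March 2024 is a Friday, so the first Sunday is March 3 and the third is March 17.
March 11, 2024 falls between 15 September 2023 and 17 March 2024, so daylight saving is in effect and Ulua Standard Time is at UTC−05:00.
15:45 Ulua Standard Time + 5h = 20:45 UTC.
1 April 2024 is a Monday, so the first Monday is April 1 and the second is April 8.
1 October 2024 is a Tuesday, so Fridays fall on 4, 11, 18, 25; the last is October 25.
At the standard offset (UTC−08:30), 20:45 UTC − 8h30m = 12:15 Norove Administrative Region standard time.
Daylight saving runs 8 April – 25 October; the standard-time date in Norove Administrative Region, March 11, 2024, is outside that window, so Norove Administrative Region is on standard time at UTC−08:30.
20:45 UTC − 8h30m = 12:15 Norove Administrative Region.

12:15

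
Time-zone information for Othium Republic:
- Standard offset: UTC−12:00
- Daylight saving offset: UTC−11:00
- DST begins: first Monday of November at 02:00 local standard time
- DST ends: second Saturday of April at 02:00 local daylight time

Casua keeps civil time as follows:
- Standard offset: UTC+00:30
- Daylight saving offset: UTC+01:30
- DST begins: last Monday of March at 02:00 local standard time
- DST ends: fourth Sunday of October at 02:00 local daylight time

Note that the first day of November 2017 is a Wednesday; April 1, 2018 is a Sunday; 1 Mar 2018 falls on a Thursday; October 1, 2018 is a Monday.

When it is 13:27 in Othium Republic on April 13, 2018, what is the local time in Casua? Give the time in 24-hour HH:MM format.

1 November 2017 is a Wednesday, so the first Monday is November 6.
1 April 2018 is a Sunday, so the first Saturday is April 7 and the second is April 14.
April 13, 2018 falls between 6 November 2017 and 14 April 2018, so daylight saving is in effect and Othium Republic is at UTC−11:00.
13:27 Othium Republic + 11h = 00:27 UTC (rolling into the next day, 14 April 2018).
1 March 2018 is a Thursday, so Mondays fall on 5, 12, 19, 26; the last is March 26.
1 October 2018 is a Monday, so the first Sunday is October 7 and the fourth is October 28.
At the standard offset (UTC+00:30), 00:27 UTC + 0h30m = 00:57 Casua standard time.
The standard-time date in Casua, April 14, 2018, falls between 26 March and 28 October, so daylight saving is in effect and Casua is at UTC+01:30.
00:27 UTC + 1h30m = 01:57 Casua.

01:57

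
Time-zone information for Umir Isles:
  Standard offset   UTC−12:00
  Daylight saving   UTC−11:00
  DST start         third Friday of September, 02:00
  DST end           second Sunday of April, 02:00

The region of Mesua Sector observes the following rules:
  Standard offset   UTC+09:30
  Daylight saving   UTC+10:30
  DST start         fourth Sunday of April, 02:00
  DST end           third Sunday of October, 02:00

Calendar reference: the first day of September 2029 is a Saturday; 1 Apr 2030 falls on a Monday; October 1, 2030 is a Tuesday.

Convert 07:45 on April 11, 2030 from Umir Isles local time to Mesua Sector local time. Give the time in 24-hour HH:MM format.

04:15

1 September 2029 is a Saturday, so the first Friday is September 7 and the third is September 21.
1 April 2030 is a Monday, so the first Sunday is April 7 and the second is April 14.
April 11, 2030 lies within the daylight-saving period (21 September 2029 – 14 April 2030), so Umir Isles is on daylight time, UTC−11:00.
07:45 Umir Isles + 11h = 18:45 UTC.
1 April 2030 is a Monday, so the first Sunday is April 7 and the fourth is April 28.
1 October 2030 is a Tuesday, so the first Sunday is October 6 and the third is October 20.
At the standard offset (UTC+09:30), 18:45 UTC + 9h30m = 04:15 Mesua Sector standard time (rolling into the next day, 12 April 2030).
Daylight saving runs 28 April – 20 October; the standard-time date in Mesua Sector, April 12, 2030, is outside that window, so Mesua Sector is on standard time at UTC+09:30.
18:45 UTC + 9h30m = 04:15 Mesua Sector (rolling into the next day, 12 April 2030).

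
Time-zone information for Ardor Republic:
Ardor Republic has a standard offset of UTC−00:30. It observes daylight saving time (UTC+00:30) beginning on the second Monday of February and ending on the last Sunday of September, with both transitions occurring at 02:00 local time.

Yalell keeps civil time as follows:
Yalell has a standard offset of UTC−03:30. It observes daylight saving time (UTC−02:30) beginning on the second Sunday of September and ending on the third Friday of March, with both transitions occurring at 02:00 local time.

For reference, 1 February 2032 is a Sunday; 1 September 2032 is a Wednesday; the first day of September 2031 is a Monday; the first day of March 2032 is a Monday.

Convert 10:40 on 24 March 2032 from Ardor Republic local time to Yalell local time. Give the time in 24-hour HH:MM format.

06:40

1 February 2032 is a Sunday, so the first Monday is February 2 and the second is February 9.
1 September 2032 is a Wednesday, so Sundays fall on 5, 12, 19, 26; the last is September 26.
Daylight saving runs 9 February – 26 September; 24 March 2032 is inside that window, so Ardor Republic is at UTC+00:30.
10:40 Ardor Republic − 0h30m = 10:10 UTC.
1 September 2031 is a Monday, so the first Sunday is September 7 and the second is September 14.
1 March 2032 is a Monday, so the first Friday is March 5 and the third is March 19.
At the standard offset (UTC−03:30), 10:10 UTC − 3h30m = 06:40 Yalell standard time.
Daylight saving runs 14 September 2031 – 19 March 2032; the standard-time date in Yalell, 24 March 2032, is outside that window, so Yalell is on standard time at UTC−03:30.
10:10 UTC − 3h30m = 06:40 Yalell.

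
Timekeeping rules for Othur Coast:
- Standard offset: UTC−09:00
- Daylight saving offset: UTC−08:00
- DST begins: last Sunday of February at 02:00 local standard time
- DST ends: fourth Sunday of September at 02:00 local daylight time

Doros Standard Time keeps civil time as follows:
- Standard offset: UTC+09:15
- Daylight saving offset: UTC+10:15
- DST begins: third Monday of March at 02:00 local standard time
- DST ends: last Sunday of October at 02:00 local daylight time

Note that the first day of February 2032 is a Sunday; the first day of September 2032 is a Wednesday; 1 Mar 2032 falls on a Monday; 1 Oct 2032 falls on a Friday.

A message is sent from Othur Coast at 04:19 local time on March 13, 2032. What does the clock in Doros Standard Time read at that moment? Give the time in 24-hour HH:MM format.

1 February 2032 is a Sunday, so Sundays fall on 1, 8, 15, 22, 29; the last is February 29.
1 September 2032 is a Wednesday, so the first Sunday is September 5 and the fourth is September 26.
March 13, 2032 falls between 29 February and 26 September, so daylight saving is in effect and Othur Coast is at UTC−08:00.
04:19 Othur Coast + 8h = 12:19 UTC.
1 March 2032 is a Monday, so the first Monday is March 1 and the third is March 15.
1 October 2032 is a Friday, so Sundays fall on 3, 10, 17, 24, 31; the last is October 31.
At the standard offset (UTC+09:15), 12:19 UTC + 9h15m = 21:34 Doros Standard Time standard time.
The standard-time date in Doros Standard Time, March 13, 2032, is outside the daylight-saving period (15 March – 31 October), so Doros Standard Time is on standard time, UTC+09:15.
12:19 UTC + 9h15m = 21:34 Doros Standard Time.

21:34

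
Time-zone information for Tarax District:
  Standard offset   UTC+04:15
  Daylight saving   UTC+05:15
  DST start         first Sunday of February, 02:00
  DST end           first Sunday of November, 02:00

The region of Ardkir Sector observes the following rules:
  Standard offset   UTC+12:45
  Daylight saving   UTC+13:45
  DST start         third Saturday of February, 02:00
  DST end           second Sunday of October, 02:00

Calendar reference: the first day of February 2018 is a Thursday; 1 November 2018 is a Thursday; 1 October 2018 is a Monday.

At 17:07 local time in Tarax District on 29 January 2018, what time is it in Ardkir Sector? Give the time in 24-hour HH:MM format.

01:37

1 February 2018 is a Thursday, so the first Sunday is February 4.
1 November 2018 is a Thursday, so the first Sunday is November 4.
29 January 2018 is outside the daylight-saving period (4 February – 4 November), so Tarax District is on standard time, UTC+04:15.
17:07 Tarax District − 4h15m = 12:52 UTC.
1 February 2018 is a Thursday, so the first Saturday is February 3 and the third is February 17.
1 October 2018 is a Monday, so the first Sunday is October 7 and the second is October 14.
At the standard offset (UTC+12:45), 12:52 UTC + 12h45m = 01:37 Ardkir Sector standard time (rolling into the next day, 30 January 2018).
The standard-time date in Ardkir Sector, 30 January 2018, does not fall between 17 February and 14 October, so daylight saving is not in effect and Ardkir Sector is at UTC+12:45.
12:52 UTC + 12h45m = 01:37 Ardkir Sector (rolling into the next day, 30 January 2018).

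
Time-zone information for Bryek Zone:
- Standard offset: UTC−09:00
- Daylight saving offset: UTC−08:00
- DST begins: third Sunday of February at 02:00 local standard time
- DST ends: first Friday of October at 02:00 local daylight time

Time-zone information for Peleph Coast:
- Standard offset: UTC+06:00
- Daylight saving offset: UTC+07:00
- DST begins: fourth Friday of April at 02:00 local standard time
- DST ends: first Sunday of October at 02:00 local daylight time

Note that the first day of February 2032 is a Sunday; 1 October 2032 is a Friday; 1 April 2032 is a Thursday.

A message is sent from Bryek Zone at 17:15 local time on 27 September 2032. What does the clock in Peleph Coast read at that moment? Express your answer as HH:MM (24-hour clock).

08:15

1 February 2032 is a Sunday, so the first Sunday is February 1 and the third is February 15.
1 October 2032 is a Friday, so the first Friday is October 1.
27 September 2032 falls between 15 February and 1 October, so daylight saving is in effect and Bryek Zone is at UTC−08:00.
17:15 Bryek Zone + 8h = 01:15 UTC (rolling into the next day, 28 September 2032).
1 April 2032 is a Thursday, so the first Friday is April 2 and the fourth is April 23.
1 October 2032 is a Friday, so the first Sunday is October 3.
At the standard offset (UTC+06:00), 01:15 UTC + 6h = 07:15 Peleph Coast standard time.
Daylight saving runs 23 April – 3 October; the standard-time date in Peleph Coast, 28 September 2032, is inside that window, so Peleph Coast is at UTC+07:00.
01:15 UTC + 7h = 08:15 Peleph Coast.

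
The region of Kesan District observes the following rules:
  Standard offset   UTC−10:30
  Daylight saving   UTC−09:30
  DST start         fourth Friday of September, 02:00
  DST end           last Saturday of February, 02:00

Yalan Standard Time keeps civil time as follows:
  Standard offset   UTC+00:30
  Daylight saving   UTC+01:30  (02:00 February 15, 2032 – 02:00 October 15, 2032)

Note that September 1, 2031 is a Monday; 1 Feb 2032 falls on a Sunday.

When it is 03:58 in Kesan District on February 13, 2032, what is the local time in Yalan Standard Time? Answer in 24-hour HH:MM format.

1 September 2031 is a Monday, so the first Friday is September 5 and the fourth is September 26.
1 February 2032 is a Sunday, so Saturdays fall on 7, 14, 21, 28; the last is February 28.
Daylight saving runs 26 September 2031 – 28 February 2032; February 13, 2032 is inside that window, so Kesan District is at UTC−09:30.
03:58 Kesan District + 9h30m = 13:28 UTC.
At the standard offset (UTC+00:30), 13:28 UTC + 0h30m = 13:58 Yalan Standard Time standard time.
The standard-time date in Yalan Standard Time, February 13, 2032, is outside the daylight-saving period (15 February – 15 October), so Yalan Standard Time is on standard time, UTC+00:30.
13:28 UTC + 0h30m = 13:58 Yalan Standard Time.

13:58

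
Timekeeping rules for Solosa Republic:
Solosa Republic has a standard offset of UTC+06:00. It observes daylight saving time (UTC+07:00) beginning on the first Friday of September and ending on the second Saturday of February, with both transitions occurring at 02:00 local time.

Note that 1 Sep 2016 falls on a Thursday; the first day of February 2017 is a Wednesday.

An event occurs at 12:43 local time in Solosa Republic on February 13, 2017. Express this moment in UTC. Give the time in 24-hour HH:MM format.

06:43

1 September 2016 is a Thursday, so the first Friday is September 2.
1 February 2017 is a Wednesday, so the first Saturday is February 4 and the second is February 11.
February 13, 2017 does not fall between 2 September 2016 and 11 February 2017, so daylight saving is not in effect and Solosa Republic is at UTC+06:00.
12:43 local − 6h = 06:43 UTC.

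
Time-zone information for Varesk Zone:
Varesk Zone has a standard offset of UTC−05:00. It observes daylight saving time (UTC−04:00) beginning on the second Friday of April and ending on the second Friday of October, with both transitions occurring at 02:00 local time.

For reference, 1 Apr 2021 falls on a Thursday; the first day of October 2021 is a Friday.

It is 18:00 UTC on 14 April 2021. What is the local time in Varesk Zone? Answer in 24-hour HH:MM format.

1 April 2021 is a Thursday, so the first Friday is April 2 and the second is April 9.
1 October 2021 is a Friday, so the first Friday is October 1 and the second is October 8.
At the standard offset (UTC−05:00), 18:00 UTC − 5h = 13:00 Varesk Zone standard time.
The standard-time date in Varesk Zone, 14 April 2021, lies within the daylight-saving period (9 April – 8 October), so Varesk Zone is on daylight time, UTC−04:00.
18:00 UTC − 4h = 14:00 local.

14:00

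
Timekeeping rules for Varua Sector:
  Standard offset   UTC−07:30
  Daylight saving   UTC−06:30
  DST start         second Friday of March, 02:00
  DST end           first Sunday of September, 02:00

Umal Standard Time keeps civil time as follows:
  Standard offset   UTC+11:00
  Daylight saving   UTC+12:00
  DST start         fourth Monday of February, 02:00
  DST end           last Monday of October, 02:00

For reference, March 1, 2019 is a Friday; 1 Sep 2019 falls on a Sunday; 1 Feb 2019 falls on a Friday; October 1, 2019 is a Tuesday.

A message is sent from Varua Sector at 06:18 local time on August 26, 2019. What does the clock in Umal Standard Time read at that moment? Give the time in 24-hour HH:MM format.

00:48

1 March 2019 is a Friday, so the first Friday is March 1 and the second is March 8.
1 September 2019 is a Sunday, so the first Sunday is September 1.
Daylight saving runs 8 March – 1 September; August 26, 2019 is inside that window, so Varua Sector is at UTC−06:30.
06:18 Varua Sector + 6h30m = 12:48 UTC.
1 February 2019 is a Friday, so the first Monday is February 4 and the fourth is February 25.
1 October 2019 is a Tuesday, so Mondays fall on 7, 14, 21, 28; the last is October 28.
At the standard offset (UTC+11:00), 12:48 UTC + 11h = 23:48 Umal Standard Time standard time.
The standard-time date in Umal Standard Time, August 26, 2019, falls between 25 February and 28 October, so daylight saving is in effect and Umal Standard Time is at UTC+12:00.
12:48 UTC + 12h = 00:48 Umal Standard Time (rolling into the next day, 27 August 2019).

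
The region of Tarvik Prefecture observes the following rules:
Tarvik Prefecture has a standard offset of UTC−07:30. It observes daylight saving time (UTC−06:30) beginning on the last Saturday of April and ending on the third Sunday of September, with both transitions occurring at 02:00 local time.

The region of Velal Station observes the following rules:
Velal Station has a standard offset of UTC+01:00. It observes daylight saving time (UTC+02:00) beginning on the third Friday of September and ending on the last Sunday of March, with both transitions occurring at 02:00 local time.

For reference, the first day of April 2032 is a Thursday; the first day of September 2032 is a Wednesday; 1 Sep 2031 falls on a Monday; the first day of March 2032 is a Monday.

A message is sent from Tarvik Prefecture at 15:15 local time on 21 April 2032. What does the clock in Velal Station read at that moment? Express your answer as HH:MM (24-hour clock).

23:45

1 April 2032 is a Thursday, so Saturdays fall on 3, 10, 17, 24; the last is April 24.
1 September 2032 is a Wednesday, so the first Sunday is September 5 and the third is September 19.
21 April 2032 is outside the daylight-saving period (24 April – 19 September), so Tarvik Prefecture is on standard time, UTC−07:30.
15:15 Tarvik Prefecture + 7h30m = 22:45 UTC.
1 September 2031 is a Monday, so the first Friday is September 5 and the third is September 19.
1 March 2032 is a Monday, so Sundays fall on 7, 14, 21, 28; the last is March 28.
At the standard offset (UTC+01:00), 22:45 UTC + 1h = 23:45 Velal Station standard time.
The standard-time date in Velal Station, 21 April 2032, is outside the daylight-saving period (19 September 2031 – 28 March 2032), so Velal Station is on standard time, UTC+01:00.
22:45 UTC + 1h = 23:45 Velal Station.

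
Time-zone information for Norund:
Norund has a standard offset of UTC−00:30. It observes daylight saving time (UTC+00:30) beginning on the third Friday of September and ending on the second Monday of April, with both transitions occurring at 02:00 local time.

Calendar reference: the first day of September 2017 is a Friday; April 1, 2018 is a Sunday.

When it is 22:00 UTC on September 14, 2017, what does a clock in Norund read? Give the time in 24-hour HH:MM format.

21:30

1 September 2017 is a Friday, so the first Friday is September 1 and the third is September 15.
1 April 2018 is a Sunday, so the first Monday is April 2 and the second is April 9.
At the standard offset (UTC−00:30), 22:00 UTC − 0h30m = 21:30 Norund standard time.
The standard-time date in Norund, September 14, 2017, does not fall between 15 September 2017 and 9 April 2018, so daylight saving is not in effect and Norund is at UTC−00:30.
22:00 UTC − 0h30m = 21:30 local.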